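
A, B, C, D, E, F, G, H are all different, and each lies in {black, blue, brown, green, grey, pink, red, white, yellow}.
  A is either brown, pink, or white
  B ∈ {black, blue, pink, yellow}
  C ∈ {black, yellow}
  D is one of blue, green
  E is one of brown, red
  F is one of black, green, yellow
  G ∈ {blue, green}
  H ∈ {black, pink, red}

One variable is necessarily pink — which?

B

Among the 8 variables, white fits only A (and all 8 values in {black, blue, brown, green, pink, red, white, yellow} must be used), so A = white.
The 7 still-open variables draw from only 7 values {black, blue, brown, green, pink, red, yellow}, so each is used; only E can be brown, hence E = brown.
Among the 6 still-open variables, red fits only H (and all 6 values in {black, blue, green, pink, red, yellow} must be used), so H = red.
The 5 still-open variables together cover exactly {black, blue, green, pink, yellow} — 5 values for 5 variables — and pink appears only in B's list, so B = pink.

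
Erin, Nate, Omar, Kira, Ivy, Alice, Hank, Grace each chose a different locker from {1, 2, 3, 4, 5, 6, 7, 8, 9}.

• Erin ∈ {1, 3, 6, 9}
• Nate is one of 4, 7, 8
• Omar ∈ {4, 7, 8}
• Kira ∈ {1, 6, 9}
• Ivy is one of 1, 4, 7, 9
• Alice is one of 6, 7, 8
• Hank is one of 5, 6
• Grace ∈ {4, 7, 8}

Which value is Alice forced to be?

6

The 8 variables draw from only 8 values {1, 3, 4, 5, 6, 7, 8, 9}, so each is used; only Erin can be 3, hence Erin = 3.
The 7 still-open variables together cover exactly {1, 4, 5, 6, 7, 8, 9} — 7 values for 7 variables — and 5 appears only in Hank's list, so Hank = 5.
Nate, Omar, Grace share exactly the 3 values {4, 7, 8}; by pigeonhole those values go to them, so strike 4, 7, 8 from Ivy, Alice.
So Alice = 6.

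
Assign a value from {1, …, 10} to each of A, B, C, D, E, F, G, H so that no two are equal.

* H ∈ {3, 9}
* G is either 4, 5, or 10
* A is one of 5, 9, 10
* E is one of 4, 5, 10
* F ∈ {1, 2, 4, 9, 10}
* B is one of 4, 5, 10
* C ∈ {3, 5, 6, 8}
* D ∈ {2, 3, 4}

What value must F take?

1

The 3 variables B, E, G are confined to {4, 5, 10}, which locks those values in; drop them from A, C, D, F.
A must be 9 (only option left). Remove 9 from F, H.
H must be 3 (only option left). Remove 3 from C, D.
D must be 2 (only option left). Eliminate 2 elsewhere: F.
So F = 1.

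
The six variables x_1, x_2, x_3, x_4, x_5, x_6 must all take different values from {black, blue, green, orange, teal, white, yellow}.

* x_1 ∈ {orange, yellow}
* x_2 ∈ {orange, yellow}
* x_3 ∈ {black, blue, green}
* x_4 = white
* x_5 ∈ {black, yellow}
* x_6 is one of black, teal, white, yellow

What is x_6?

teal

x_4 has just one choice, so x_4 = white. Strike white from x_6.
x_1 and x_2 between them cover only {orange, yellow} — a naked pair. Remove those values from x_5, x_6.
x_5 must be black (only option left). Remove black from x_3, x_6.
So x_6 = teal.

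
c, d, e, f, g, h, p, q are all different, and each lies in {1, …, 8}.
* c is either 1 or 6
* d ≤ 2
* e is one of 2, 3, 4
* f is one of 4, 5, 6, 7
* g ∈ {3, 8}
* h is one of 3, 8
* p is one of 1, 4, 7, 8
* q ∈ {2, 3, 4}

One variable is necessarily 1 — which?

The 8 variables together cover exactly {1, 2, 3, 4, 5, 6, 7, 8} — 8 values for 8 variables — and 5 appears only in f's list, so f = 5.
The 7 still-open variables together cover exactly {1, 2, 3, 4, 6, 7, 8} — 7 values for 7 variables — and 6 appears only in c's list, so c = 6.
The 6 still-open variables together cover exactly {1, 2, 3, 4, 7, 8} — 6 values for 6 variables — and 7 appears only in p's list, so p = 7.
Among the 5 still-open variables, 1 fits only d (and all 5 values in {1, 2, 3, 4, 8} must be used), so d = 1.

d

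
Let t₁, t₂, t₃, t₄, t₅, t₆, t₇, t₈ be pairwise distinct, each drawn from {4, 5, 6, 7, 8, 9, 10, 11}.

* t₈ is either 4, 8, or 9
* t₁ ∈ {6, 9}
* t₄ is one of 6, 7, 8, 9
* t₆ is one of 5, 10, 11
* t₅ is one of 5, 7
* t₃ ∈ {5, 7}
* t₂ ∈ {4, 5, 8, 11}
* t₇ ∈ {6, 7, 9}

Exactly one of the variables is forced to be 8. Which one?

The 8 variables together cover exactly {4, 5, 6, 7, 8, 9, 10, 11} — 8 values for 8 variables — and 10 appears only in t₆'s list, so t₆ = 10.
The 7 still-open variables together cover exactly {4, 5, 6, 7, 8, 9, 11} — 7 values for 7 variables — and 11 appears only in t₂'s list, so t₂ = 11.
The 6 still-open variables draw from only 6 values {4, 5, 6, 7, 8, 9}, so each is used; only t₈ can be 4, hence t₈ = 4.
Among the 5 still-open variables, 8 fits only t₄ (and all 5 values in {5, 6, 7, 8, 9} must be used), so t₄ = 8.

t₄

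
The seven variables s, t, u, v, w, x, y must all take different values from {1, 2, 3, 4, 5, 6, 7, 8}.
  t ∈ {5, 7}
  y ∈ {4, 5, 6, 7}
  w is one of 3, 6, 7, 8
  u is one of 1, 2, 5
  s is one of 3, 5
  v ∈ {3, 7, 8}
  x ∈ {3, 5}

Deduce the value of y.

4

s and x between them cover only {3, 5} — a naked pair. Remove those values from t, u, v, w, y.
t's domain is down to {7}, so t = 7. Remove 7 from v, w, y.
That leaves v = 8. Eliminate 8 elsewhere: w.
w has just one choice, so w = 6. Remove 6 from y.
So y = 4.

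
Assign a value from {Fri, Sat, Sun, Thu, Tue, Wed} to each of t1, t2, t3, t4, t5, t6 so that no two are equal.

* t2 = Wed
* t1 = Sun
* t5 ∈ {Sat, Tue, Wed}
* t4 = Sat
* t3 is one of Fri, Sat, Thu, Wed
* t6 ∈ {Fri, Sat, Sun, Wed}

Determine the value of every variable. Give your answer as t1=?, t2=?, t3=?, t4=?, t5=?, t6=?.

t1 must be Sun (only option left). Eliminate Sun elsewhere: t6.
t2's domain is down to {Wed}, so t2 = Wed. Eliminate Wed elsewhere: t3, t5, t6.
t4's domain is down to {Sat}, so t4 = Sat. So t3, t5, t6 can't be Sat.
That leaves t5 = Tue.
t6's domain is down to {Fri}, so t6 = Fri. Eliminate Fri elsewhere: t3.
That leaves t3 = Thu.

t1=Sun, t2=Wed, t3=Thu, t4=Sat, t5=Tue, t6=Fri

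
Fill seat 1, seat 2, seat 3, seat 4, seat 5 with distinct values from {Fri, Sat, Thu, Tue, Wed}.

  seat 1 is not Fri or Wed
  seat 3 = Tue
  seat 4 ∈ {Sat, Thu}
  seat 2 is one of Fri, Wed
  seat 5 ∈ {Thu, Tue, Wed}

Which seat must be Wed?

seat 3's domain is down to {Tue}, so seat 3 = Tue. Remove Tue from seat 1, seat 5.
The 4 still-open variables together cover exactly {Fri, Sat, Thu, Wed} — 4 values for 4 variables — and Fri appears only in seat 2's list, so seat 2 = Fri.
The 3 still-open variables together cover exactly {Sat, Thu, Wed} — 3 values for 3 variables — and Wed appears only in seat 5's list, so seat 5 = Wed.

seat 5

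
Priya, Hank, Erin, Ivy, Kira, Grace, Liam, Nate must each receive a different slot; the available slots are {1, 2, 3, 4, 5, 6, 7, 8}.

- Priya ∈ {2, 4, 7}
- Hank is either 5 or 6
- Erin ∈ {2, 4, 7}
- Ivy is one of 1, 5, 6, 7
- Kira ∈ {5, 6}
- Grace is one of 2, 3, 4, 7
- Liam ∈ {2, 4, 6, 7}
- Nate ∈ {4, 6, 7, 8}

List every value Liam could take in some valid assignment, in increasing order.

2, 4, 7

Among the 8 variables, 1 fits only Ivy (and all 8 values in {1, 2, 3, 4, 5, 6, 7, 8} must be used), so Ivy = 1.
The 7 still-open variables draw from only 7 values {2, 3, 4, 5, 6, 7, 8}, so each is used; only Grace can be 3, hence Grace = 3.
Among the 6 still-open variables, 8 fits only Nate (and all 6 values in {2, 4, 5, 6, 7, 8} must be used), so Nate = 8.
The 2 variables Hank and Kira are confined to {5, 6}, which locks those values in; drop them from Liam.
No further eliminations apply; Liam can still be any of 2, 4, 7.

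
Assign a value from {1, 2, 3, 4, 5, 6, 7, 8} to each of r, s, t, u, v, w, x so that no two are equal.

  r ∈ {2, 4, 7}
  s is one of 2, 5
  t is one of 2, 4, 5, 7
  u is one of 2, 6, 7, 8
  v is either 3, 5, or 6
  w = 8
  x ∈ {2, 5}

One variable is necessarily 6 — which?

w's domain is down to {8}, so w = 8. Eliminate 8 elsewhere: u.
Among the 6 still-open variables, 3 fits only v (and all 6 values in {2, 3, 4, 5, 6, 7} must be used), so v = 3.
Among the 5 still-open variables, 6 fits only u (and all 5 values in {2, 4, 5, 6, 7} must be used), so u = 6.

u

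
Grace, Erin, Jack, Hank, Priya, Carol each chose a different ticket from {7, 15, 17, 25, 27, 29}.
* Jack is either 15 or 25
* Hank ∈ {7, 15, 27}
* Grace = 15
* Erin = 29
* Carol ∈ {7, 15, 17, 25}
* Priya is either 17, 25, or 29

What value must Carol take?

7

Grace has just one choice, so Grace = 15. So Jack, Hank, Carol can't be 15.
Erin must be 29 (only option left). Eliminate 29 elsewhere: Priya.
That leaves Jack = 25. Eliminate 25 elsewhere: Priya, Carol.
Priya must be 17 (only option left). Strike 17 from Carol.
So Carol = 7.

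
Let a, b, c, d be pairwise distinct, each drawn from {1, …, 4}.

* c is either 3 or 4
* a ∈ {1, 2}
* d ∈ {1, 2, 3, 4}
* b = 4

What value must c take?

3

b's domain is down to {4}, so b = 4. Strike 4 from c, d.
So c = 3.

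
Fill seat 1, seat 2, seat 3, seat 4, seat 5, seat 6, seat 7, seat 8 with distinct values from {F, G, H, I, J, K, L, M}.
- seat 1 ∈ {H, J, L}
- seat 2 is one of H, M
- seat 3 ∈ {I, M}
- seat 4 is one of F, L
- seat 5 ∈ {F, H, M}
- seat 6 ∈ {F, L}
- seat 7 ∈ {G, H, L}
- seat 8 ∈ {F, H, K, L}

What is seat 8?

K

Among the 8 variables, G fits only seat 7 (and all 8 values in {F, G, H, I, J, K, L, M} must be used), so seat 7 = G.
Among the 7 still-open variables, I fits only seat 3 (and all 7 values in {F, H, I, J, K, L, M} must be used), so seat 3 = I.
The 6 still-open variables together cover exactly {F, H, J, K, L, M} — 6 values for 6 variables — and J appears only in seat 1's list, so seat 1 = J.
The 5 still-open variables draw from only 5 values {F, H, K, L, M}, so each is used; only seat 8 can be K, hence seat 8 = K.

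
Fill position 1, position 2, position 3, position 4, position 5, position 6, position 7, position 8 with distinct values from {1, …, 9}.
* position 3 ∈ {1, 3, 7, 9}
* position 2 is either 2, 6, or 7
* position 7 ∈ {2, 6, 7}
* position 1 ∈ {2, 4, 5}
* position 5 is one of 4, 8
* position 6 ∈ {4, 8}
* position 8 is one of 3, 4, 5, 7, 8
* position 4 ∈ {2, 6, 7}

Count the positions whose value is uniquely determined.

position 5 and position 6 between them cover only {4, 8} — a naked pair. Remove those values from position 1, position 8.
position 2, position 4, position 7 share exactly the 3 values {2, 6, 7}; by pigeonhole those values go to them, so strike 2, 6, 7 from position 1, position 3, position 8.
position 1 must be 5 (only option left). Strike 5 from position 8.
position 8 must be 3 (only option left). Strike 3 from position 3.
Determined: position 1=5, position 8=3. The other positions each still have more than one consistent value. That makes 2.

2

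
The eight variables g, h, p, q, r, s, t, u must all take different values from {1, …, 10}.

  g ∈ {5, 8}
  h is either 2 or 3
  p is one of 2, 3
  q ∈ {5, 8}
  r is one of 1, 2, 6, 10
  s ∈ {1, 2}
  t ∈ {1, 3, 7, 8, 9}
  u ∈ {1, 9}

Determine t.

g and q between them cover only {5, 8} — a naked pair. Remove those values from t.
h and p share exactly the 2 values {2, 3}; by pigeonhole those values go to them, so strike 2, 3 from r, s, t.
s must be 1 (only option left). Eliminate 1 elsewhere: r, t, u.
That leaves u = 9. Eliminate 9 elsewhere: t.
So t = 7.

7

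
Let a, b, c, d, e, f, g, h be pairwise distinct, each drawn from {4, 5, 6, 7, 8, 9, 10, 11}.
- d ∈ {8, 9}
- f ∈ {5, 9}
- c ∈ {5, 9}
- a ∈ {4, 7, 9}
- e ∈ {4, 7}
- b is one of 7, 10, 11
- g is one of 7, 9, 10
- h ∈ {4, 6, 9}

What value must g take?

10

Among the 8 variables, 6 fits only h (and all 8 values in {4, 5, 6, 7, 8, 9, 10, 11} must be used), so h = 6.
Among the 7 still-open variables, 8 fits only d (and all 7 values in {4, 5, 7, 8, 9, 10, 11} must be used), so d = 8.
The 6 still-open variables together cover exactly {4, 5, 7, 9, 10, 11} — 6 values for 6 variables — and 11 appears only in b's list, so b = 11.
The 5 still-open variables draw from only 5 values {4, 5, 7, 9, 10}, so each is used; only g can be 10, hence g = 10.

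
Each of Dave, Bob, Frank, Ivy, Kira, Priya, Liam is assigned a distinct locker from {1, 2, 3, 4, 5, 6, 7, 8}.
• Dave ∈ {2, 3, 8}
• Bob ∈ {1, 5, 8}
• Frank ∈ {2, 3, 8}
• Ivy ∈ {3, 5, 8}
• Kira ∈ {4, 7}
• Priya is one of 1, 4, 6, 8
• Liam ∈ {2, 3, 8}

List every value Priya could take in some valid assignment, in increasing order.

Dave, Frank, Liam share exactly the 3 values {2, 3, 8}; by pigeonhole those values go to them, so strike 2, 3, 8 from Bob, Ivy, Priya.
That leaves Ivy = 5. Strike 5 from Bob.
Bob must be 1 (only option left). Remove 1 from Priya.
No further eliminations apply; Priya can still be any of 4, 6.

4, 6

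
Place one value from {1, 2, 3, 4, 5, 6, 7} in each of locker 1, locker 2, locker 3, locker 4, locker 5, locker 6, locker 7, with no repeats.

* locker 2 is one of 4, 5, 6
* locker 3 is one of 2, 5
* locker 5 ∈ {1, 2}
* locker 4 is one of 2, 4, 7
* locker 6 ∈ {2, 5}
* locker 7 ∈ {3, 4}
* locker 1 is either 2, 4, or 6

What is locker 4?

7

Among the 7 variables, 1 fits only locker 5 (and all 7 values in {1, 2, 3, 4, 5, 6, 7} must be used), so locker 5 = 1.
Among the 6 still-open variables, 3 fits only locker 7 (and all 6 values in {2, 3, 4, 5, 6, 7} must be used), so locker 7 = 3.
The 5 still-open variables together cover exactly {2, 4, 5, 6, 7} — 5 values for 5 variables — and 7 appears only in locker 4's list, so locker 4 = 7.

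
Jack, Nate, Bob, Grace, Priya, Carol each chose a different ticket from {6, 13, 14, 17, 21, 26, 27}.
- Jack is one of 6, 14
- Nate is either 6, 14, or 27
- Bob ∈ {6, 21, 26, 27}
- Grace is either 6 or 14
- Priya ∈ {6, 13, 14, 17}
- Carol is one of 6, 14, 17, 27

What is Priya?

13

Jack and Grace share exactly the 2 values {6, 14}; by pigeonhole those values go to them, so strike 6, 14 from Nate, Bob, Priya, Carol.
Nate must be 27 (only option left). Eliminate 27 elsewhere: Bob, Carol.
Carol must be 17 (only option left). So Priya can't be 17.
So Priya = 13.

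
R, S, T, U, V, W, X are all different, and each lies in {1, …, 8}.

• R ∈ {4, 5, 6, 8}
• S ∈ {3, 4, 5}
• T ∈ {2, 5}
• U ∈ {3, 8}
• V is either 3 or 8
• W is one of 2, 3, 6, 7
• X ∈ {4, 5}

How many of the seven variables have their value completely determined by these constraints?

The 7 variables draw from only 7 values {2, 3, 4, 5, 6, 7, 8}, so each is used; only W can be 7, hence W = 7.
Among the 6 still-open variables, 2 fits only T (and all 6 values in {2, 3, 4, 5, 6, 8} must be used), so T = 2.
The 5 still-open variables draw from only 5 values {3, 4, 5, 6, 8}, so each is used; only R can be 6, hence R = 6.
U and V between them cover only {3, 8} — a naked pair. Remove those values from S.
Determined: R=6, T=2, W=7. The other variables each still have more than one consistent value. That makes 3.

3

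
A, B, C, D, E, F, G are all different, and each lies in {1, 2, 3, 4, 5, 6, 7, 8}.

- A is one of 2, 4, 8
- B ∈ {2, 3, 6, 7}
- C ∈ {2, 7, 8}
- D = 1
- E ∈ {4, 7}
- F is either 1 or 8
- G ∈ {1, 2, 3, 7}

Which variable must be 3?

D's domain is down to {1}, so D = 1. Eliminate 1 elsewhere: F, G.
F's domain is down to {8}, so F = 8. So A, C can't be 8.
The 5 still-open variables draw from only 5 values {2, 3, 4, 6, 7}, so each is used; only B can be 6, hence B = 6.
The 4 still-open variables together cover exactly {2, 3, 4, 7} — 4 values for 4 variables — and 3 appears only in G's list, so G = 3.

G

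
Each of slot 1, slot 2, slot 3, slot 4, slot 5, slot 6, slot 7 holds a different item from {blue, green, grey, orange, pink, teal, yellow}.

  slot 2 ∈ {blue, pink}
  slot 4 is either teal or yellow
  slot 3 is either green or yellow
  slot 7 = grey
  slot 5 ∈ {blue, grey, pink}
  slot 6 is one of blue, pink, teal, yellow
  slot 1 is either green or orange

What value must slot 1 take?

slot 7 must be grey (only option left). Remove grey from slot 5.
The 6 still-open variables together cover exactly {blue, green, orange, pink, teal, yellow} — 6 values for 6 variables — and orange appears only in slot 1's list, so slot 1 = orange.

orange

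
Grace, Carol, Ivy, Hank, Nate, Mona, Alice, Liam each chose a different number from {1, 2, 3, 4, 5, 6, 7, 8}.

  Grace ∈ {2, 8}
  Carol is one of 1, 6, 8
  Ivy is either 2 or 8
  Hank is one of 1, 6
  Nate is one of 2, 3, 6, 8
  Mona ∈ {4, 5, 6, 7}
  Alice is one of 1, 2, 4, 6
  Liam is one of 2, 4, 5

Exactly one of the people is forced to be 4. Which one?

Among the 8 variables, 3 fits only Nate (and all 8 values in {1, 2, 3, 4, 5, 6, 7, 8} must be used), so Nate = 3.
The 7 still-open variables together cover exactly {1, 2, 4, 5, 6, 7, 8} — 7 values for 7 variables — and 7 appears only in Mona's list, so Mona = 7.
Among the 6 still-open variables, 5 fits only Liam (and all 6 values in {1, 2, 4, 5, 6, 8} must be used), so Liam = 5.
The 5 still-open variables together cover exactly {1, 2, 4, 6, 8} — 5 values for 5 variables — and 4 appears only in Alice's list, so Alice = 4.

Alice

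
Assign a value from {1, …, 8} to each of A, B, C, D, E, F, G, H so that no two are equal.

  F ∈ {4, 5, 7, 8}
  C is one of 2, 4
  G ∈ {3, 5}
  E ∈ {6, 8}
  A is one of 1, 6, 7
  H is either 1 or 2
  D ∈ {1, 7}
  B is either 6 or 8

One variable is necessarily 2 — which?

The 8 variables draw from only 8 values {1, 2, 3, 4, 5, 6, 7, 8}, so each is used; only G can be 3, hence G = 3.
The 7 still-open variables draw from only 7 values {1, 2, 4, 5, 6, 7, 8}, so each is used; only F can be 5, hence F = 5.
The 6 still-open variables draw from only 6 values {1, 2, 4, 6, 7, 8}, so each is used; only C can be 4, hence C = 4.
Among the 5 still-open variables, 2 fits only H (and all 5 values in {1, 2, 6, 7, 8} must be used), so H = 2.

H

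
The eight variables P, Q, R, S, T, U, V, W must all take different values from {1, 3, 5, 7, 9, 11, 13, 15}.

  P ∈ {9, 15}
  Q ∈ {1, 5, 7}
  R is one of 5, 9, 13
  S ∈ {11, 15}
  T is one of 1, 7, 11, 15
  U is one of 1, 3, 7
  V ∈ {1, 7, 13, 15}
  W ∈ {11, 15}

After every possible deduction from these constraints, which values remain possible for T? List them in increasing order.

1, 7

The 8 variables draw from only 8 values {1, 3, 5, 7, 9, 11, 13, 15}, so each is used; only U can be 3, hence U = 3.
S and W share exactly the 2 values {11, 15}; by pigeonhole those values go to them, so strike 11, 15 from P, T, V.
P must be 9 (only option left). Remove 9 from R.
No further eliminations apply; T can still be any of 1, 7.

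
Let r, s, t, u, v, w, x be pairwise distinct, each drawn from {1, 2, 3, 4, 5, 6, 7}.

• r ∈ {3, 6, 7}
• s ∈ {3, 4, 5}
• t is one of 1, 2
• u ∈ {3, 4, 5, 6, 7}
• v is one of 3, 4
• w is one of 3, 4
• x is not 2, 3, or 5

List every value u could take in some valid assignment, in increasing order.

6, 7

The 7 variables draw from only 7 values {1, 2, 3, 4, 5, 6, 7}, so each is used; only t can be 2, hence t = 2.
Among the 6 still-open variables, 1 fits only x (and all 6 values in {1, 3, 4, 5, 6, 7} must be used), so x = 1.
v and w between them cover only {3, 4} — a naked pair. Remove those values from r, s, u.
That leaves s = 5. So u can't be 5.
No further eliminations apply; u can still be any of 6, 7.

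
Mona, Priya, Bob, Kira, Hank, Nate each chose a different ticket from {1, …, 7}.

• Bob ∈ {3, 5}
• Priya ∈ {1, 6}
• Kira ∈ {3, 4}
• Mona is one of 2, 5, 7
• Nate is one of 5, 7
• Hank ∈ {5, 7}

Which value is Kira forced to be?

Hank and Nate between them cover only {5, 7} — a naked pair. Remove those values from Mona, Bob.
That leaves Mona = 2.
That leaves Bob = 3. Strike 3 from Kira.
So Kira = 4.

4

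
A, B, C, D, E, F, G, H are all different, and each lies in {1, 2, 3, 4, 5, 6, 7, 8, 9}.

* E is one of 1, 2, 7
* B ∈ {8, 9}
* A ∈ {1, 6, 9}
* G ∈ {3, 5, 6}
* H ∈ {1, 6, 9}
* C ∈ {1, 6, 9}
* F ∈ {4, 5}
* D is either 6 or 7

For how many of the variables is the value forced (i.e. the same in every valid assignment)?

3

A, C, H share exactly the 3 values {1, 6, 9}; by pigeonhole those values go to them, so strike 1, 6, 9 from B, D, E, G.
B has just one choice, so B = 8.
That leaves D = 7. So E can't be 7.
That leaves E = 2.
Determined: B=8, D=7, E=2. The other variables each still have more than one consistent value. That makes 3.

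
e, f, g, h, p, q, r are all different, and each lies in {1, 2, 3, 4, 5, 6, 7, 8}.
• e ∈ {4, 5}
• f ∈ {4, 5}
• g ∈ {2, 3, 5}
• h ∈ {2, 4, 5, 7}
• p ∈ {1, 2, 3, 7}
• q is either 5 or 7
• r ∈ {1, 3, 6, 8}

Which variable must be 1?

The 2 variables e and f are confined to {4, 5}, which locks those values in; drop them from g, h, q.
q must be 7 (only option left). Eliminate 7 elsewhere: h, p.
h has just one choice, so h = 2. So g, p can't be 2.
That leaves g = 3. So p, r can't be 3.
So 1 goes to p.

p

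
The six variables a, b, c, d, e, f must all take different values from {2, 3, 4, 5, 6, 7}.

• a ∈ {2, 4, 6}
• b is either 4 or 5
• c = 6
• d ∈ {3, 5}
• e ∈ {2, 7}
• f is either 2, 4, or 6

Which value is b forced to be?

5

c has just one choice, so c = 6. Strike 6 from a, f.
Among the 5 still-open variables, 3 fits only d (and all 5 values in {2, 3, 4, 5, 7} must be used), so d = 3.
The 4 still-open variables draw from only 4 values {2, 4, 5, 7}, so each is used; only b can be 5, hence b = 5.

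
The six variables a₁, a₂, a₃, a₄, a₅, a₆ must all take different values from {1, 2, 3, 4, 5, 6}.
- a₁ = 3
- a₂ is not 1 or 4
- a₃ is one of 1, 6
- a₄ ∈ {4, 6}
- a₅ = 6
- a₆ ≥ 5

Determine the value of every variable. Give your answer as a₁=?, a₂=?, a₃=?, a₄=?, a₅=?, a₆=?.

a₁ has just one choice, so a₁ = 3. Eliminate 3 elsewhere: a₂.
a₅'s domain is down to {6}, so a₅ = 6. Strike 6 from a₂, a₃, a₄, a₆.
a₆'s domain is down to {5}, so a₆ = 5. Eliminate 5 elsewhere: a₂.
a₂ has just one choice, so a₂ = 2.
a₃ must be 1 (only option left).
a₄ must be 4 (only option left).

a₁=3, a₂=2, a₃=1, a₄=4, a₅=6, a₆=5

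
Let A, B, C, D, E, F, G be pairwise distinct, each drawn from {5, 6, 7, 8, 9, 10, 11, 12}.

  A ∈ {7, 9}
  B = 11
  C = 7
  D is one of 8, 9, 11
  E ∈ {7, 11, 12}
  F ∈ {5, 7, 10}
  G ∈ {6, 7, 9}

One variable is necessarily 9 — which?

B's domain is down to {11}, so B = 11. So D, E can't be 11.
C's domain is down to {7}, so C = 7. Eliminate 7 elsewhere: A, E, F, G.
So 9 goes to A.

A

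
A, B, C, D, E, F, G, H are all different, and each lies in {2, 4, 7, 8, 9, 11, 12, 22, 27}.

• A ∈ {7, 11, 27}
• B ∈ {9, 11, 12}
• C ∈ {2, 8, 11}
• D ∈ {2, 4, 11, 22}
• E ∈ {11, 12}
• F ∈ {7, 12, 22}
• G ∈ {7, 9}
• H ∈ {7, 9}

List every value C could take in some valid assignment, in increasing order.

The 2 variables G and H are confined to {7, 9}, which locks those values in; drop them from A, B, F.
B and E between them cover only {11, 12} — a naked pair. Remove those values from A, C, D, F.
That leaves A = 27.
That leaves F = 22. Remove 22 from D.
No further eliminations apply; C can still be any of 2, 8.

2, 8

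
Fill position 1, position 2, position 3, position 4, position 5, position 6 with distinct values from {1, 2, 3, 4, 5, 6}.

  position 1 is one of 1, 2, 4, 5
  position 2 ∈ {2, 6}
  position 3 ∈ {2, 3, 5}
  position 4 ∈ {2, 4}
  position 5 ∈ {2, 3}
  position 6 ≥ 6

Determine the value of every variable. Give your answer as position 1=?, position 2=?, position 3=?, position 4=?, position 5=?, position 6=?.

position 6 must be 6 (only option left). Eliminate 6 elsewhere: position 2.
That leaves position 2 = 2. So position 1, position 3, position 4, position 5 can't be 2.
That leaves position 4 = 4. Strike 4 from position 1.
position 5 must be 3 (only option left). Strike 3 from position 3.
position 3 must be 5 (only option left). So position 1 can't be 5.
position 1 must be 1 (only option left).

position 1=1, position 2=2, position 3=5, position 4=4, position 5=3, position 6=6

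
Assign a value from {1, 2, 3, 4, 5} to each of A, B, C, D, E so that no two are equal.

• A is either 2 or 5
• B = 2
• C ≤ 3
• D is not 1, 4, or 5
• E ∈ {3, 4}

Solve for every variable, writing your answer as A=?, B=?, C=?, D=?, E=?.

B's domain is down to {2}, so B = 2. So A, C, D can't be 2.
D's domain is down to {3}, so D = 3. Remove 3 from C, E.
E must be 4 (only option left).
That leaves A = 5.
C's domain is down to {1}, so C = 1.

A=5, B=2, C=1, D=3, E=4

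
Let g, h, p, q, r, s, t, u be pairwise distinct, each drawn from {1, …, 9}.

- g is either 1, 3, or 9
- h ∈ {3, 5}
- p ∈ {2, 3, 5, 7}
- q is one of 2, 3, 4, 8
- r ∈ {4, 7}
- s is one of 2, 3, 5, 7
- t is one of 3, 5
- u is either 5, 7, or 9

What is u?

9

The 8 variables draw from only 8 values {1, 2, 3, 4, 5, 7, 8, 9}, so each is used; only g can be 1, hence g = 1.
The 7 still-open variables together cover exactly {2, 3, 4, 5, 7, 8, 9} — 7 values for 7 variables — and 8 appears only in q's list, so q = 8.
The 6 still-open variables together cover exactly {2, 3, 4, 5, 7, 9} — 6 values for 6 variables — and 4 appears only in r's list, so r = 4.
Among the 5 still-open variables, 9 fits only u (and all 5 values in {2, 3, 5, 7, 9} must be used), so u = 9.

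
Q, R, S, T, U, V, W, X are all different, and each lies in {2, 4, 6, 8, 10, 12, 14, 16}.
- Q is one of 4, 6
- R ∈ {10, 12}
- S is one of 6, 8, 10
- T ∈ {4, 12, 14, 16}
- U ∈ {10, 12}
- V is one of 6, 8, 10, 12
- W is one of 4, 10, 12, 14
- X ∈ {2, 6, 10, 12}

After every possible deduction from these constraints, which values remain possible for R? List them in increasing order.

The 8 variables draw from only 8 values {2, 4, 6, 8, 10, 12, 14, 16}, so each is used; only X can be 2, hence X = 2.
The 7 still-open variables draw from only 7 values {4, 6, 8, 10, 12, 14, 16}, so each is used; only T can be 16, hence T = 16.
Among the 6 still-open variables, 14 fits only W (and all 6 values in {4, 6, 8, 10, 12, 14} must be used), so W = 14.
Among the 5 still-open variables, 4 fits only Q (and all 5 values in {4, 6, 8, 10, 12} must be used), so Q = 4.
The 2 variables R and U are confined to {10, 12}, which locks those values in; drop them from S, V.
No further eliminations apply; R can still be any of 10, 12.

10, 12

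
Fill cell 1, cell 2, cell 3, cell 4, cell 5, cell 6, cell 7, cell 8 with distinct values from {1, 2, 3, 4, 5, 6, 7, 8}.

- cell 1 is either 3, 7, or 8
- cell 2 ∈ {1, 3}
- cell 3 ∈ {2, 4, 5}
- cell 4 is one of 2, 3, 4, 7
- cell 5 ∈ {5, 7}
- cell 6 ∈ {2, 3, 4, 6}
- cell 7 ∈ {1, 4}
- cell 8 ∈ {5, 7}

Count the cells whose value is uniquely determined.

Among the 8 variables, 6 fits only cell 6 (and all 8 values in {1, 2, 3, 4, 5, 6, 7, 8} must be used), so cell 6 = 6.
Among the 7 still-open variables, 8 fits only cell 1 (and all 7 values in {1, 2, 3, 4, 5, 7, 8} must be used), so cell 1 = 8.
cell 5 and cell 8 share exactly the 2 values {5, 7}; by pigeonhole those values go to them, so strike 5, 7 from cell 3, cell 4.
Determined: cell 1=8, cell 6=6. The other cells each still have more than one consistent value. That makes 2.

2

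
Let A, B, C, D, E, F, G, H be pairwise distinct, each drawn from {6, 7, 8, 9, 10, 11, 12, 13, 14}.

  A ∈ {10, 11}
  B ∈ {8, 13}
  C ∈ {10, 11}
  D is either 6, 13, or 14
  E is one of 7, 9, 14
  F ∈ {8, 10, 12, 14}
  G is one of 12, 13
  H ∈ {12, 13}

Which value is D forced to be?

A and C between them cover only {10, 11} — a naked pair. Remove those values from F.
The 2 variables G and H are confined to {12, 13}, which locks those values in; drop them from B, D, F.
B has just one choice, so B = 8. Eliminate 8 elsewhere: F.
F has just one choice, so F = 14. Eliminate 14 elsewhere: D, E.
So D = 6.

6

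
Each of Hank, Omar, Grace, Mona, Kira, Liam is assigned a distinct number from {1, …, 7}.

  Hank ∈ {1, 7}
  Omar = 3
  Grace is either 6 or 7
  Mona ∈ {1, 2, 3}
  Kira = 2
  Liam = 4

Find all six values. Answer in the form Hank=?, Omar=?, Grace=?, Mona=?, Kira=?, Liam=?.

Hank=7, Omar=3, Grace=6, Mona=1, Kira=2, Liam=4

Omar has just one choice, so Omar = 3. So Mona can't be 3.
That leaves Kira = 2. So Mona can't be 2.
Liam has just one choice, so Liam = 4.
That leaves Mona = 1. Eliminate 1 elsewhere: Hank.
Hank must be 7 (only option left). Eliminate 7 elsewhere: Grace.
Grace must be 6 (only option left).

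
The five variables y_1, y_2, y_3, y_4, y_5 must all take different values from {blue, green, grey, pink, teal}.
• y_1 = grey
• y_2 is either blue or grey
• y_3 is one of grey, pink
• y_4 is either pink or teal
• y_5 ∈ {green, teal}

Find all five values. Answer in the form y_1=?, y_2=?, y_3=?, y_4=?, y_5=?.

y_1 must be grey (only option left). Eliminate grey elsewhere: y_2, y_3.
y_2's domain is down to {blue}, so y_2 = blue.
y_3 must be pink (only option left). Remove pink from y_4.
y_4 must be teal (only option left). Eliminate teal elsewhere: y_5.
That leaves y_5 = green.

y_1=grey, y_2=blue, y_3=pink, y_4=teal, y_5=green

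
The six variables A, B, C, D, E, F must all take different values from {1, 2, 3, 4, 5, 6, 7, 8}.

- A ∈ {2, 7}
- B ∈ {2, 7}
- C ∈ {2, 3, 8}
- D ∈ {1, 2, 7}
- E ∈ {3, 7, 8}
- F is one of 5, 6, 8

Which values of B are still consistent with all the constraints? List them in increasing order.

A and B between them cover only {2, 7} — a naked pair. Remove those values from C, D, E.
D's domain is down to {1}, so D = 1.
The 2 variables C and E are confined to {3, 8}, which locks those values in; drop them from F.
No further eliminations apply; B can still be any of 2, 7.

2, 7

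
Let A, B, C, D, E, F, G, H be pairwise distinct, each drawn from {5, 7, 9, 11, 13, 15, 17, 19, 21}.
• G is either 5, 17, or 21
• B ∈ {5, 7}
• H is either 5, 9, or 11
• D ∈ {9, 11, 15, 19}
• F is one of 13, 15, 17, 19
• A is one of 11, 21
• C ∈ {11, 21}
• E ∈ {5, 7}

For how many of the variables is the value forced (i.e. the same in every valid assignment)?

The 2 variables A and C are confined to {11, 21}, which locks those values in; drop them from D, G, H.
B and E between them cover only {5, 7} — a naked pair. Remove those values from G, H.
G has just one choice, so G = 17. So F can't be 17.
H's domain is down to {9}, so H = 9. So D can't be 9.
Determined: G=17, H=9. The other variables each still have more than one consistent value. That makes 2.

2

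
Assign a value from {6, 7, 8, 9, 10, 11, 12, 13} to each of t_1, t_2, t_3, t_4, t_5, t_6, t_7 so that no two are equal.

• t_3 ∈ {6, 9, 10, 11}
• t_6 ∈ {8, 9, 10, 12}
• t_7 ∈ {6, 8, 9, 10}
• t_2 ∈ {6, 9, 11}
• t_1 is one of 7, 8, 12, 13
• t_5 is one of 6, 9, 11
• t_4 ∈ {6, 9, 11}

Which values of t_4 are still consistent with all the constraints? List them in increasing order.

6, 9, 11

The 3 variables t_2, t_4, t_5 are confined to {6, 9, 11}, which locks those values in; drop them from t_3, t_6, t_7.
That leaves t_3 = 10. Eliminate 10 elsewhere: t_6, t_7.
That leaves t_7 = 8. Strike 8 from t_1, t_6.
That leaves t_6 = 12. Eliminate 12 elsewhere: t_1.
No further eliminations apply; t_4 can still be any of 6, 9, 11.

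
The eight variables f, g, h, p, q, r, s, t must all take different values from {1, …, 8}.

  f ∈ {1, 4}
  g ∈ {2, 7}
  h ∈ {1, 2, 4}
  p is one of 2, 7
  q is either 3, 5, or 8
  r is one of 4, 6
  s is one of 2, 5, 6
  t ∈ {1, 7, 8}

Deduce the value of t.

8

The 8 variables draw from only 8 values {1, 2, 3, 4, 5, 6, 7, 8}, so each is used; only q can be 3, hence q = 3.
The 7 still-open variables draw from only 7 values {1, 2, 4, 5, 6, 7, 8}, so each is used; only s can be 5, hence s = 5.
Among the 6 still-open variables, 6 fits only r (and all 6 values in {1, 2, 4, 6, 7, 8} must be used), so r = 6.
The 5 still-open variables draw from only 5 values {1, 2, 4, 7, 8}, so each is used; only t can be 8, hence t = 8.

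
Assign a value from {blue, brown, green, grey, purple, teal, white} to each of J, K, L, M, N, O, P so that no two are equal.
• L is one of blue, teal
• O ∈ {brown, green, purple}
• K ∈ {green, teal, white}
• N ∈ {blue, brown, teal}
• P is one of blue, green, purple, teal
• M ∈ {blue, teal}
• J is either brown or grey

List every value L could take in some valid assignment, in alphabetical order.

blue, teal

Among the 7 variables, grey fits only J (and all 7 values in {blue, brown, green, grey, purple, teal, white} must be used), so J = grey.
The 6 still-open variables draw from only 6 values {blue, brown, green, purple, teal, white}, so each is used; only K can be white, hence K = white.
The 2 variables L and M are confined to {blue, teal}, which locks those values in; drop them from N, P.
N's domain is down to {brown}, so N = brown. Eliminate brown elsewhere: O.
No further eliminations apply; L can still be any of blue, teal.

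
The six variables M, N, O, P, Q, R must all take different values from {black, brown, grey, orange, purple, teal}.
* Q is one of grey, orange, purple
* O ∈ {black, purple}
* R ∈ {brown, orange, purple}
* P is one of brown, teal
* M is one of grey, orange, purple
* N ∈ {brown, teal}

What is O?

The 6 variables draw from only 6 values {black, brown, grey, orange, purple, teal}, so each is used; only O can be black, hence O = black.

black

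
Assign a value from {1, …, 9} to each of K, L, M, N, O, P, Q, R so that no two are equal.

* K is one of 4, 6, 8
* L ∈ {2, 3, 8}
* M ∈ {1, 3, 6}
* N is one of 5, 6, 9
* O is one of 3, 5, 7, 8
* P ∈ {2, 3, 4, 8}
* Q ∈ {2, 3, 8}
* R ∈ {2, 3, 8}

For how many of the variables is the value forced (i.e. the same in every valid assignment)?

L, Q, R between them cover only {2, 3, 8} — a naked triple. Remove those values from K, M, O, P.
P has just one choice, so P = 4. Eliminate 4 elsewhere: K.
K has just one choice, so K = 6. Eliminate 6 elsewhere: M, N.
M has just one choice, so M = 1.
Determined: K=6, M=1, P=4. The other variables each still have more than one consistent value. That makes 3.

3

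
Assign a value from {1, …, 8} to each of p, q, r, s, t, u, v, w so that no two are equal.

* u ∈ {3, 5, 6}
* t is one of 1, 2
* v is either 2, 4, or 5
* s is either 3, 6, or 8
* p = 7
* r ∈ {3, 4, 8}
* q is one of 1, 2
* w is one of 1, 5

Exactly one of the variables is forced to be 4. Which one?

p must be 7 (only option left).
q and t share exactly the 2 values {1, 2}; by pigeonhole those values go to them, so strike 1, 2 from v, w.
w must be 5 (only option left). Remove 5 from u, v.
So 4 goes to v.

v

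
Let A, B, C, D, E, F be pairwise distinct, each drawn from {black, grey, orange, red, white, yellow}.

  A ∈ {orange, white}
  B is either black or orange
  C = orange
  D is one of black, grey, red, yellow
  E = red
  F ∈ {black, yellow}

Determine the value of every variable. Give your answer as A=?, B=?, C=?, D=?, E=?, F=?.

C has just one choice, so C = orange. Remove orange from A, B.
That leaves E = red. Strike red from D.
That leaves A = white.
That leaves B = black. So D, F can't be black.
F must be yellow (only option left). Strike yellow from D.
D's domain is down to {grey}, so D = grey.

A=white, B=black, C=orange, D=grey, E=red, F=yellow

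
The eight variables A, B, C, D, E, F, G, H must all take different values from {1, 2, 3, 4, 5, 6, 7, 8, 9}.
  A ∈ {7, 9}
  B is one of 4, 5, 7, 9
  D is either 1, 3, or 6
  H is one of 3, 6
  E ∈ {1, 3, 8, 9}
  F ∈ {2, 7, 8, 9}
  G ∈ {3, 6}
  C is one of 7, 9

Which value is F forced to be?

2

A and C share exactly the 2 values {7, 9}; by pigeonhole those values go to them, so strike 7, 9 from B, E, F.
G and H share exactly the 2 values {3, 6}; by pigeonhole those values go to them, so strike 3, 6 from D, E.
D has just one choice, so D = 1. Strike 1 from E.
E has just one choice, so E = 8. Eliminate 8 elsewhere: F.
So F = 2.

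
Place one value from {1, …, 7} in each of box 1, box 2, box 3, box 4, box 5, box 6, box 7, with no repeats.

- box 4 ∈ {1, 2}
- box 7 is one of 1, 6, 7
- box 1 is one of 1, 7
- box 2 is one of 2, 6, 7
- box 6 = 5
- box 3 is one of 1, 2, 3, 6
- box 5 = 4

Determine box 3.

3

box 5 must be 4 (only option left).
box 6 must be 5 (only option left).
The 5 still-open variables together cover exactly {1, 2, 3, 6, 7} — 5 values for 5 variables — and 3 appears only in box 3's list, so box 3 = 3.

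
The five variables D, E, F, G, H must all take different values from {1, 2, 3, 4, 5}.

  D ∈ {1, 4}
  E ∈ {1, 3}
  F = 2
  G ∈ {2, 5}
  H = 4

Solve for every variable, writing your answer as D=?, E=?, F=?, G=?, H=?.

F must be 2 (only option left). Remove 2 from G.
G's domain is down to {5}, so G = 5.
H must be 4 (only option left). Strike 4 from D.
D must be 1 (only option left). Strike 1 from E.
E must be 3 (only option left).

D=1, E=3, F=2, G=5, H=4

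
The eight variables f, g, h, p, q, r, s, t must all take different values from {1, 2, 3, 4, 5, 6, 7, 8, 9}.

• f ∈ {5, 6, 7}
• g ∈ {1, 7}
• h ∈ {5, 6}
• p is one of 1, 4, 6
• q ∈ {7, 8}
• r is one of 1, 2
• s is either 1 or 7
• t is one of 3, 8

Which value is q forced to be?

The 8 variables together cover exactly {1, 2, 3, 4, 5, 6, 7, 8} — 8 values for 8 variables — and 2 appears only in r's list, so r = 2.
The 7 still-open variables draw from only 7 values {1, 3, 4, 5, 6, 7, 8}, so each is used; only t can be 3, hence t = 3.
The 6 still-open variables together cover exactly {1, 4, 5, 6, 7, 8} — 6 values for 6 variables — and 4 appears only in p's list, so p = 4.
The 5 still-open variables draw from only 5 values {1, 5, 6, 7, 8}, so each is used; only q can be 8, hence q = 8.

8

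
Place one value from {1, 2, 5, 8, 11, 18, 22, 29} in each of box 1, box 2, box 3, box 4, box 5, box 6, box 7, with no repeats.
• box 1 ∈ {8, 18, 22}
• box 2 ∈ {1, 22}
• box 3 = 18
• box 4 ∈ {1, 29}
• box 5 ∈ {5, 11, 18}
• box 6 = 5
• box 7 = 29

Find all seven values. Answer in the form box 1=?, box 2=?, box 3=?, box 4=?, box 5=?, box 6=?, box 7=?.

box 1=8, box 2=22, box 3=18, box 4=1, box 5=11, box 6=5, box 7=29

box 3 must be 18 (only option left). Remove 18 from box 1, box 5.
box 6 must be 5 (only option left). Remove 5 from box 5.
box 7's domain is down to {29}, so box 7 = 29. Strike 29 from box 4.
box 4 has just one choice, so box 4 = 1. Eliminate 1 elsewhere: box 2.
box 5's domain is down to {11}, so box 5 = 11.
box 2's domain is down to {22}, so box 2 = 22. Remove 22 from box 1.
box 1 must be 8 (only option left).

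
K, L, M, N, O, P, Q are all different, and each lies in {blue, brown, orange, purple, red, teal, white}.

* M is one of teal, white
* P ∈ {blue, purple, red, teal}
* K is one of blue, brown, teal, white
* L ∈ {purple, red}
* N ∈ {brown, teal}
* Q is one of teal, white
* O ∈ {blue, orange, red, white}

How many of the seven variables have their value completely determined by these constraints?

The 7 variables draw from only 7 values {blue, brown, orange, purple, red, teal, white}, so each is used; only O can be orange, hence O = orange.
The 2 variables M and Q are confined to {teal, white}, which locks those values in; drop them from K, N, P.
N has just one choice, so N = brown. Strike brown from K.
That leaves K = blue. Remove blue from P.
Determined: K=blue, N=brown, O=orange. The other variables each still have more than one consistent value. That makes 3.

3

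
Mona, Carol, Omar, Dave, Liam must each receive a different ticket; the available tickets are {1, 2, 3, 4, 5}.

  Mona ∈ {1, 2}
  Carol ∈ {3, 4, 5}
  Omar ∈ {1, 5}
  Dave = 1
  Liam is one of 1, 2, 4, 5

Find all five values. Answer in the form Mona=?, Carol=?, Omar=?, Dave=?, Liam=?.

Dave's domain is down to {1}, so Dave = 1. So Mona, Omar, Liam can't be 1.
Mona has just one choice, so Mona = 2. Remove 2 from Liam.
Omar has just one choice, so Omar = 5. So Carol, Liam can't be 5.
Liam's domain is down to {4}, so Liam = 4. Remove 4 from Carol.
Carol has just one choice, so Carol = 3.

Mona=2, Carol=3, Omar=5, Dave=1, Liam=4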